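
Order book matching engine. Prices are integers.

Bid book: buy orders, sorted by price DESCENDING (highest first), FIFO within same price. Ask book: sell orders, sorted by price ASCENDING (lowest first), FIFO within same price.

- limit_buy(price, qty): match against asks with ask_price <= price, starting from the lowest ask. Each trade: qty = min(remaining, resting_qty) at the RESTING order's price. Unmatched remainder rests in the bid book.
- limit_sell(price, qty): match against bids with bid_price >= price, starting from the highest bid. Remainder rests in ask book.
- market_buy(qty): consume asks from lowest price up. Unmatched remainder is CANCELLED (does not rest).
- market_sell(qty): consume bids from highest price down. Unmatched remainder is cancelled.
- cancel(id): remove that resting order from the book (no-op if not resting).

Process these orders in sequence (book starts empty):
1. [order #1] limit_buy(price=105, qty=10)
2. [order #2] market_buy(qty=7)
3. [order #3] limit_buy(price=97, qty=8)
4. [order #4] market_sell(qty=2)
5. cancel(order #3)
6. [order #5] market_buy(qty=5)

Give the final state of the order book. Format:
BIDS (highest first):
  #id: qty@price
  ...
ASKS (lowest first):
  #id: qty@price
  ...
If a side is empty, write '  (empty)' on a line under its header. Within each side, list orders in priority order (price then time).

Answer: BIDS (highest first):
  #1: 8@105
ASKS (lowest first):
  (empty)

Derivation:
After op 1 [order #1] limit_buy(price=105, qty=10): fills=none; bids=[#1:10@105] asks=[-]
After op 2 [order #2] market_buy(qty=7): fills=none; bids=[#1:10@105] asks=[-]
After op 3 [order #3] limit_buy(price=97, qty=8): fills=none; bids=[#1:10@105 #3:8@97] asks=[-]
After op 4 [order #4] market_sell(qty=2): fills=#1x#4:2@105; bids=[#1:8@105 #3:8@97] asks=[-]
After op 5 cancel(order #3): fills=none; bids=[#1:8@105] asks=[-]
After op 6 [order #5] market_buy(qty=5): fills=none; bids=[#1:8@105] asks=[-]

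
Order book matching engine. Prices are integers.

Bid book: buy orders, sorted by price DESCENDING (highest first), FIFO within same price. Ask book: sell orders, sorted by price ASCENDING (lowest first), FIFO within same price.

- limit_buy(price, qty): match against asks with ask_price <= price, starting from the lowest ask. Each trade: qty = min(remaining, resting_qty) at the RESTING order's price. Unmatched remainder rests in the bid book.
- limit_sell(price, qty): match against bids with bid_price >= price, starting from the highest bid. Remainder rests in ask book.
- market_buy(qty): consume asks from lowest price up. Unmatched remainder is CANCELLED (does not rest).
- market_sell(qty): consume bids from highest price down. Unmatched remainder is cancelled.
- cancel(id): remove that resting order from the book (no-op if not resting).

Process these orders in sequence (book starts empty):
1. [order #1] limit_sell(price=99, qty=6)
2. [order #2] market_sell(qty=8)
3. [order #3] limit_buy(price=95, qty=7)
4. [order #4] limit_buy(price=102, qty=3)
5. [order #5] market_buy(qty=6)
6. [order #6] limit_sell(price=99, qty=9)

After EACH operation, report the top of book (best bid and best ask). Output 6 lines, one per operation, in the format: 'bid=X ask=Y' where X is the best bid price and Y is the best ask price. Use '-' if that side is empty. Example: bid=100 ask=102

After op 1 [order #1] limit_sell(price=99, qty=6): fills=none; bids=[-] asks=[#1:6@99]
After op 2 [order #2] market_sell(qty=8): fills=none; bids=[-] asks=[#1:6@99]
After op 3 [order #3] limit_buy(price=95, qty=7): fills=none; bids=[#3:7@95] asks=[#1:6@99]
After op 4 [order #4] limit_buy(price=102, qty=3): fills=#4x#1:3@99; bids=[#3:7@95] asks=[#1:3@99]
After op 5 [order #5] market_buy(qty=6): fills=#5x#1:3@99; bids=[#3:7@95] asks=[-]
After op 6 [order #6] limit_sell(price=99, qty=9): fills=none; bids=[#3:7@95] asks=[#6:9@99]

Answer: bid=- ask=99
bid=- ask=99
bid=95 ask=99
bid=95 ask=99
bid=95 ask=-
bid=95 ask=99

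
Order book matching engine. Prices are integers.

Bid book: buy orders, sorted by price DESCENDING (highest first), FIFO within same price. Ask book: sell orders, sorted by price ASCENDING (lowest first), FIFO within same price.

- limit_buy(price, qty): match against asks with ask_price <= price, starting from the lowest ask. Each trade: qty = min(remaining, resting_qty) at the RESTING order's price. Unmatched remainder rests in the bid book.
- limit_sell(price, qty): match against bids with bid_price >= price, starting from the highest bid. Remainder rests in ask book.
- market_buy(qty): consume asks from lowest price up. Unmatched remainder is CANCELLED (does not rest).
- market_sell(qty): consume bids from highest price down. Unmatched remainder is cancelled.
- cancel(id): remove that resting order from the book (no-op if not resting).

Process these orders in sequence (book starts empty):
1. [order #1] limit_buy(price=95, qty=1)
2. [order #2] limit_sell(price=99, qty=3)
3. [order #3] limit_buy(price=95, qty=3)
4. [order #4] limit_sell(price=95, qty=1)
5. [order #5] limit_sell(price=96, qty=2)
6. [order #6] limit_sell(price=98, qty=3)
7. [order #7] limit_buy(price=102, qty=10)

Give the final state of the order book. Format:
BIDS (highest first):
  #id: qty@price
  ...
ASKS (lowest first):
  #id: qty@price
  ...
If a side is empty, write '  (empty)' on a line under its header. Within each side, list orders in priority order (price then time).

After op 1 [order #1] limit_buy(price=95, qty=1): fills=none; bids=[#1:1@95] asks=[-]
After op 2 [order #2] limit_sell(price=99, qty=3): fills=none; bids=[#1:1@95] asks=[#2:3@99]
After op 3 [order #3] limit_buy(price=95, qty=3): fills=none; bids=[#1:1@95 #3:3@95] asks=[#2:3@99]
After op 4 [order #4] limit_sell(price=95, qty=1): fills=#1x#4:1@95; bids=[#3:3@95] asks=[#2:3@99]
After op 5 [order #5] limit_sell(price=96, qty=2): fills=none; bids=[#3:3@95] asks=[#5:2@96 #2:3@99]
After op 6 [order #6] limit_sell(price=98, qty=3): fills=none; bids=[#3:3@95] asks=[#5:2@96 #6:3@98 #2:3@99]
After op 7 [order #7] limit_buy(price=102, qty=10): fills=#7x#5:2@96 #7x#6:3@98 #7x#2:3@99; bids=[#7:2@102 #3:3@95] asks=[-]

Answer: BIDS (highest first):
  #7: 2@102
  #3: 3@95
ASKS (lowest first):
  (empty)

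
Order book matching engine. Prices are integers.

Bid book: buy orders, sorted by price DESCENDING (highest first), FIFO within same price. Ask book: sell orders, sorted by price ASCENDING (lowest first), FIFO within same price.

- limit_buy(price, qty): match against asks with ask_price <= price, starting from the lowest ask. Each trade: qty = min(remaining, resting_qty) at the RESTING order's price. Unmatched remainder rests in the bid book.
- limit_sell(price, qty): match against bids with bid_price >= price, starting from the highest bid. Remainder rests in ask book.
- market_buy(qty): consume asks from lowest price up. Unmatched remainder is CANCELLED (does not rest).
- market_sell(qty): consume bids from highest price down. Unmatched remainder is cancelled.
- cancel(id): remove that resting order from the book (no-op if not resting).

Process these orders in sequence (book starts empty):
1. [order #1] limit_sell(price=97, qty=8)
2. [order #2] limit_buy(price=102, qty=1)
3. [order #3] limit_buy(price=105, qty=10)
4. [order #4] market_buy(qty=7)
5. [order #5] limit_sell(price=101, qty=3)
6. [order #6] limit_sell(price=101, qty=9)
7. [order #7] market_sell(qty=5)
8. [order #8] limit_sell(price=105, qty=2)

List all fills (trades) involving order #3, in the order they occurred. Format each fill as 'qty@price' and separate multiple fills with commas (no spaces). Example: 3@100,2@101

Answer: 7@97,3@105

Derivation:
After op 1 [order #1] limit_sell(price=97, qty=8): fills=none; bids=[-] asks=[#1:8@97]
After op 2 [order #2] limit_buy(price=102, qty=1): fills=#2x#1:1@97; bids=[-] asks=[#1:7@97]
After op 3 [order #3] limit_buy(price=105, qty=10): fills=#3x#1:7@97; bids=[#3:3@105] asks=[-]
After op 4 [order #4] market_buy(qty=7): fills=none; bids=[#3:3@105] asks=[-]
After op 5 [order #5] limit_sell(price=101, qty=3): fills=#3x#5:3@105; bids=[-] asks=[-]
After op 6 [order #6] limit_sell(price=101, qty=9): fills=none; bids=[-] asks=[#6:9@101]
After op 7 [order #7] market_sell(qty=5): fills=none; bids=[-] asks=[#6:9@101]
After op 8 [order #8] limit_sell(price=105, qty=2): fills=none; bids=[-] asks=[#6:9@101 #8:2@105]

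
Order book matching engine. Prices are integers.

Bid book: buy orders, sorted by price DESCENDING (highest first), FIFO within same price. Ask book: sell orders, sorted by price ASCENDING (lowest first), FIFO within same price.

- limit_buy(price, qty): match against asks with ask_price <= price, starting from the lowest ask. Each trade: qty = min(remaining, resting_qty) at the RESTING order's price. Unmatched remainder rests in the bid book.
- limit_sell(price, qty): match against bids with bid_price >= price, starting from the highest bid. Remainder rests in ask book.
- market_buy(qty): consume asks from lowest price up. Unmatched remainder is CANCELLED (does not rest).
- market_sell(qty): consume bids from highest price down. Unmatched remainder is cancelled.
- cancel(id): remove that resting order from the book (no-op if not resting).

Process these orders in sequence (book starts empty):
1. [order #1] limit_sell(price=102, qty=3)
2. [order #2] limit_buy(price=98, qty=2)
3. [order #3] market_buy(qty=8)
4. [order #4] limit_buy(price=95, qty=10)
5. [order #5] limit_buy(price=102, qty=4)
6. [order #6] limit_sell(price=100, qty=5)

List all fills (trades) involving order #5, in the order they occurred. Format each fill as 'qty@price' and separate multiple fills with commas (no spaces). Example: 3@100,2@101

After op 1 [order #1] limit_sell(price=102, qty=3): fills=none; bids=[-] asks=[#1:3@102]
After op 2 [order #2] limit_buy(price=98, qty=2): fills=none; bids=[#2:2@98] asks=[#1:3@102]
After op 3 [order #3] market_buy(qty=8): fills=#3x#1:3@102; bids=[#2:2@98] asks=[-]
After op 4 [order #4] limit_buy(price=95, qty=10): fills=none; bids=[#2:2@98 #4:10@95] asks=[-]
After op 5 [order #5] limit_buy(price=102, qty=4): fills=none; bids=[#5:4@102 #2:2@98 #4:10@95] asks=[-]
After op 6 [order #6] limit_sell(price=100, qty=5): fills=#5x#6:4@102; bids=[#2:2@98 #4:10@95] asks=[#6:1@100]

Answer: 4@102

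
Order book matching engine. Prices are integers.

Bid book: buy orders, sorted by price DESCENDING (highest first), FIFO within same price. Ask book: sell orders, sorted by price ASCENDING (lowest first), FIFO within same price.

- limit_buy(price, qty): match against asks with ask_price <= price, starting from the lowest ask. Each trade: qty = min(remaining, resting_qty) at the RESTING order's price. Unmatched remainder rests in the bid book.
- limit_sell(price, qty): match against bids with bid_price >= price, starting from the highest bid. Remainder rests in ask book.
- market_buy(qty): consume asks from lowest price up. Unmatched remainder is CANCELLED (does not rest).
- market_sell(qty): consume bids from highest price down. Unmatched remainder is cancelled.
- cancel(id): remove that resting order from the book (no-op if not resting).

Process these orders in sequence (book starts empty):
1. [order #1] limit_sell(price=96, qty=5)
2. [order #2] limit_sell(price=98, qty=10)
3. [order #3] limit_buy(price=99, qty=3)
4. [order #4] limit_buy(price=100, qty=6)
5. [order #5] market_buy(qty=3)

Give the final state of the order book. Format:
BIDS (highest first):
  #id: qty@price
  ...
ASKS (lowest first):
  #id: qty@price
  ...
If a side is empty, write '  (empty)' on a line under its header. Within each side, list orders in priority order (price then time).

Answer: BIDS (highest first):
  (empty)
ASKS (lowest first):
  #2: 3@98

Derivation:
After op 1 [order #1] limit_sell(price=96, qty=5): fills=none; bids=[-] asks=[#1:5@96]
After op 2 [order #2] limit_sell(price=98, qty=10): fills=none; bids=[-] asks=[#1:5@96 #2:10@98]
After op 3 [order #3] limit_buy(price=99, qty=3): fills=#3x#1:3@96; bids=[-] asks=[#1:2@96 #2:10@98]
After op 4 [order #4] limit_buy(price=100, qty=6): fills=#4x#1:2@96 #4x#2:4@98; bids=[-] asks=[#2:6@98]
After op 5 [order #5] market_buy(qty=3): fills=#5x#2:3@98; bids=[-] asks=[#2:3@98]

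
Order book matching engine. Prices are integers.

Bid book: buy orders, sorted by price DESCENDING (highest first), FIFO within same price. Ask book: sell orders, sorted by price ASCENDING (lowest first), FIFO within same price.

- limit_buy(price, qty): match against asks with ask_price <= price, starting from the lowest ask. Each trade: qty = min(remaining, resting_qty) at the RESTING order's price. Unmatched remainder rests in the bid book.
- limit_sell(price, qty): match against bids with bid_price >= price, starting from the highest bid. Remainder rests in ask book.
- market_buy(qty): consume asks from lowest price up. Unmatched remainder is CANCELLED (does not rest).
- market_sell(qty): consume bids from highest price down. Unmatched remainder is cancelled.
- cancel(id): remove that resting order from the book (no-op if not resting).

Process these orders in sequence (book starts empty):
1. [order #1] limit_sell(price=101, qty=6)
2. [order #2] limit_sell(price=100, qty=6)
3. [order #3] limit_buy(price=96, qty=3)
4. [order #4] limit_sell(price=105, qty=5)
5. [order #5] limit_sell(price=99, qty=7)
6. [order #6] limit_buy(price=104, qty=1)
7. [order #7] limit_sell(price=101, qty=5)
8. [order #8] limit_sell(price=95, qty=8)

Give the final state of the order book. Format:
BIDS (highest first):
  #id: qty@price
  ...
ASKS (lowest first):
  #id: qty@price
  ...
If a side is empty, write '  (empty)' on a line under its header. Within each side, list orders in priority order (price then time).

Answer: BIDS (highest first):
  (empty)
ASKS (lowest first):
  #8: 5@95
  #5: 6@99
  #2: 6@100
  #1: 6@101
  #7: 5@101
  #4: 5@105

Derivation:
After op 1 [order #1] limit_sell(price=101, qty=6): fills=none; bids=[-] asks=[#1:6@101]
After op 2 [order #2] limit_sell(price=100, qty=6): fills=none; bids=[-] asks=[#2:6@100 #1:6@101]
After op 3 [order #3] limit_buy(price=96, qty=3): fills=none; bids=[#3:3@96] asks=[#2:6@100 #1:6@101]
After op 4 [order #4] limit_sell(price=105, qty=5): fills=none; bids=[#3:3@96] asks=[#2:6@100 #1:6@101 #4:5@105]
After op 5 [order #5] limit_sell(price=99, qty=7): fills=none; bids=[#3:3@96] asks=[#5:7@99 #2:6@100 #1:6@101 #4:5@105]
After op 6 [order #6] limit_buy(price=104, qty=1): fills=#6x#5:1@99; bids=[#3:3@96] asks=[#5:6@99 #2:6@100 #1:6@101 #4:5@105]
After op 7 [order #7] limit_sell(price=101, qty=5): fills=none; bids=[#3:3@96] asks=[#5:6@99 #2:6@100 #1:6@101 #7:5@101 #4:5@105]
After op 8 [order #8] limit_sell(price=95, qty=8): fills=#3x#8:3@96; bids=[-] asks=[#8:5@95 #5:6@99 #2:6@100 #1:6@101 #7:5@101 #4:5@105]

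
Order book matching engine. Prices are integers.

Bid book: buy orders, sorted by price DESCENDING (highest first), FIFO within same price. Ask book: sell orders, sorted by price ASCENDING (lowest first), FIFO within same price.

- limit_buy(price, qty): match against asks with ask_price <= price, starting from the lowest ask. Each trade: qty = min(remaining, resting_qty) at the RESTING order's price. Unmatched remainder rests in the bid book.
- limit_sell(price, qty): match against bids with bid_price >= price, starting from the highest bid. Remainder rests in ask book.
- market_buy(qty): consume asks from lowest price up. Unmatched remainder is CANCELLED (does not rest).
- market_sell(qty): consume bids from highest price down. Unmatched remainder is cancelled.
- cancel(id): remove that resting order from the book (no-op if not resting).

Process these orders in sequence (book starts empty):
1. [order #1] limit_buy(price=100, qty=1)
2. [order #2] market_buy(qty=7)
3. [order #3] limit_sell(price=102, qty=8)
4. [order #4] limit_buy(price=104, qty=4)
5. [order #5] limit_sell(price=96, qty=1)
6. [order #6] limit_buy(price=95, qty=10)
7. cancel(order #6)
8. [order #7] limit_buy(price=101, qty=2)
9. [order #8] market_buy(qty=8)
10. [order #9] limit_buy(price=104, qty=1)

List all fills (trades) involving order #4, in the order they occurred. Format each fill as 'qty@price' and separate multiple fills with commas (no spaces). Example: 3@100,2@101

After op 1 [order #1] limit_buy(price=100, qty=1): fills=none; bids=[#1:1@100] asks=[-]
After op 2 [order #2] market_buy(qty=7): fills=none; bids=[#1:1@100] asks=[-]
After op 3 [order #3] limit_sell(price=102, qty=8): fills=none; bids=[#1:1@100] asks=[#3:8@102]
After op 4 [order #4] limit_buy(price=104, qty=4): fills=#4x#3:4@102; bids=[#1:1@100] asks=[#3:4@102]
After op 5 [order #5] limit_sell(price=96, qty=1): fills=#1x#5:1@100; bids=[-] asks=[#3:4@102]
After op 6 [order #6] limit_buy(price=95, qty=10): fills=none; bids=[#6:10@95] asks=[#3:4@102]
After op 7 cancel(order #6): fills=none; bids=[-] asks=[#3:4@102]
After op 8 [order #7] limit_buy(price=101, qty=2): fills=none; bids=[#7:2@101] asks=[#3:4@102]
After op 9 [order #8] market_buy(qty=8): fills=#8x#3:4@102; bids=[#7:2@101] asks=[-]
After op 10 [order #9] limit_buy(price=104, qty=1): fills=none; bids=[#9:1@104 #7:2@101] asks=[-]

Answer: 4@102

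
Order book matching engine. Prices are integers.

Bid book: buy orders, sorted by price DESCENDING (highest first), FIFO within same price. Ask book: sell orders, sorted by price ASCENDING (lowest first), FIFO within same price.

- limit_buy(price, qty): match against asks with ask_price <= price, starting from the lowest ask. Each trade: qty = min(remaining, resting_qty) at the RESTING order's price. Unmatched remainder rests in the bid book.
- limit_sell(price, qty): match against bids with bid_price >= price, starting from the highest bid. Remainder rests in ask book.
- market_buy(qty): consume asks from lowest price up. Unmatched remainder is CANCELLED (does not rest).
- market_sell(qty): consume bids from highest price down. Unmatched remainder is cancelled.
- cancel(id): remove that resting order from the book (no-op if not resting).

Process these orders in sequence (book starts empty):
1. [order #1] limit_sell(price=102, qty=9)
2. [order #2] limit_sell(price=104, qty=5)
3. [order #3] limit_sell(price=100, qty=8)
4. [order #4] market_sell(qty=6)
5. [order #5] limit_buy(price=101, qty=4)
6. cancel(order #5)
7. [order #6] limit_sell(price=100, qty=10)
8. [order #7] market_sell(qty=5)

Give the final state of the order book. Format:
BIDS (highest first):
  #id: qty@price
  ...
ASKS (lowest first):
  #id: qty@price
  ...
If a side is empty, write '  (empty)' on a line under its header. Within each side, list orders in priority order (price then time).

After op 1 [order #1] limit_sell(price=102, qty=9): fills=none; bids=[-] asks=[#1:9@102]
After op 2 [order #2] limit_sell(price=104, qty=5): fills=none; bids=[-] asks=[#1:9@102 #2:5@104]
After op 3 [order #3] limit_sell(price=100, qty=8): fills=none; bids=[-] asks=[#3:8@100 #1:9@102 #2:5@104]
After op 4 [order #4] market_sell(qty=6): fills=none; bids=[-] asks=[#3:8@100 #1:9@102 #2:5@104]
After op 5 [order #5] limit_buy(price=101, qty=4): fills=#5x#3:4@100; bids=[-] asks=[#3:4@100 #1:9@102 #2:5@104]
After op 6 cancel(order #5): fills=none; bids=[-] asks=[#3:4@100 #1:9@102 #2:5@104]
After op 7 [order #6] limit_sell(price=100, qty=10): fills=none; bids=[-] asks=[#3:4@100 #6:10@100 #1:9@102 #2:5@104]
After op 8 [order #7] market_sell(qty=5): fills=none; bids=[-] asks=[#3:4@100 #6:10@100 #1:9@102 #2:5@104]

Answer: BIDS (highest first):
  (empty)
ASKS (lowest first):
  #3: 4@100
  #6: 10@100
  #1: 9@102
  #2: 5@104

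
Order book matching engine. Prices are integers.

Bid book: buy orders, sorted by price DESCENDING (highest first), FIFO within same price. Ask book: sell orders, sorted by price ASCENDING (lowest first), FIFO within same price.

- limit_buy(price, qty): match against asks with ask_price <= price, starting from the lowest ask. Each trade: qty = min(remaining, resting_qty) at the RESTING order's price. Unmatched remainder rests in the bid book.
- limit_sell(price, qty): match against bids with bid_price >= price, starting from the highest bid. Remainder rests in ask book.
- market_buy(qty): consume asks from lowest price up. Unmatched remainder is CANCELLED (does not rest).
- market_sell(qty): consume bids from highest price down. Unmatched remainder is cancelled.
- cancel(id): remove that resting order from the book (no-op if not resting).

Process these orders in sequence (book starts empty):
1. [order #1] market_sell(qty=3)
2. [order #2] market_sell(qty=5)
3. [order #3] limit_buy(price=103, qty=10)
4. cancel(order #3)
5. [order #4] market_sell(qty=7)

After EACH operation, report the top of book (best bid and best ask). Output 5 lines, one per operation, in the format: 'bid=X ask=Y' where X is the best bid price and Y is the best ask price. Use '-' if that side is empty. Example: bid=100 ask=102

After op 1 [order #1] market_sell(qty=3): fills=none; bids=[-] asks=[-]
After op 2 [order #2] market_sell(qty=5): fills=none; bids=[-] asks=[-]
After op 3 [order #3] limit_buy(price=103, qty=10): fills=none; bids=[#3:10@103] asks=[-]
After op 4 cancel(order #3): fills=none; bids=[-] asks=[-]
After op 5 [order #4] market_sell(qty=7): fills=none; bids=[-] asks=[-]

Answer: bid=- ask=-
bid=- ask=-
bid=103 ask=-
bid=- ask=-
bid=- ask=-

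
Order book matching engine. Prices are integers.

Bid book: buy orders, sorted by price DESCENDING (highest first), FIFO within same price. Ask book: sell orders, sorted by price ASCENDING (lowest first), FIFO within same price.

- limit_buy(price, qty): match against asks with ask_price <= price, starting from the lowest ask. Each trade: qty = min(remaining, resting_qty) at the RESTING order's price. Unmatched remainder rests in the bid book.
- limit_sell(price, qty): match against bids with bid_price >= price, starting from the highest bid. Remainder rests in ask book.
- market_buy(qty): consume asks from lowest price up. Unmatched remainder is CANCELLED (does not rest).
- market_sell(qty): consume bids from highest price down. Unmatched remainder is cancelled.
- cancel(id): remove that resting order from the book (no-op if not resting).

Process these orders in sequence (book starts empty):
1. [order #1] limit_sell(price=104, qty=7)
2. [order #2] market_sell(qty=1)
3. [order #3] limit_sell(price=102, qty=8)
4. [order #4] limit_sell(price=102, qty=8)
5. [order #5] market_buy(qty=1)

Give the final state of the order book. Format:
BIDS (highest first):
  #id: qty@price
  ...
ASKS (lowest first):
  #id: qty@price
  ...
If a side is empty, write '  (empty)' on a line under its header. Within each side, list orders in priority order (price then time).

After op 1 [order #1] limit_sell(price=104, qty=7): fills=none; bids=[-] asks=[#1:7@104]
After op 2 [order #2] market_sell(qty=1): fills=none; bids=[-] asks=[#1:7@104]
After op 3 [order #3] limit_sell(price=102, qty=8): fills=none; bids=[-] asks=[#3:8@102 #1:7@104]
After op 4 [order #4] limit_sell(price=102, qty=8): fills=none; bids=[-] asks=[#3:8@102 #4:8@102 #1:7@104]
After op 5 [order #5] market_buy(qty=1): fills=#5x#3:1@102; bids=[-] asks=[#3:7@102 #4:8@102 #1:7@104]

Answer: BIDS (highest first):
  (empty)
ASKS (lowest first):
  #3: 7@102
  #4: 8@102
  #1: 7@104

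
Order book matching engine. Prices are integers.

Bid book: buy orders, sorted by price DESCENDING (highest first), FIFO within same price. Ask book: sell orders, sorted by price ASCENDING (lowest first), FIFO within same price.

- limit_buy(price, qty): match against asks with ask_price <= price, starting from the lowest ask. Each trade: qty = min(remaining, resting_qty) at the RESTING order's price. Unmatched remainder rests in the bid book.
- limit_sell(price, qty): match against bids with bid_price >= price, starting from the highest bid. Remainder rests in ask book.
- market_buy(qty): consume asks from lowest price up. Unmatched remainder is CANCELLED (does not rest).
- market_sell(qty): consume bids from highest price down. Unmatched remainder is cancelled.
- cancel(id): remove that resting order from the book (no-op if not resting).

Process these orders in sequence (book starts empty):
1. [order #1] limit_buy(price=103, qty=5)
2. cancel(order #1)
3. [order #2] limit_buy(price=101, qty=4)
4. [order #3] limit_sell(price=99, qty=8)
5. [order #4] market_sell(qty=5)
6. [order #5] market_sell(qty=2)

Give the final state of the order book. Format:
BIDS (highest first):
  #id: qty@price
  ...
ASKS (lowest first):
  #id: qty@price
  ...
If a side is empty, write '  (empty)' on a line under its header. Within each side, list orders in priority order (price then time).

After op 1 [order #1] limit_buy(price=103, qty=5): fills=none; bids=[#1:5@103] asks=[-]
After op 2 cancel(order #1): fills=none; bids=[-] asks=[-]
After op 3 [order #2] limit_buy(price=101, qty=4): fills=none; bids=[#2:4@101] asks=[-]
After op 4 [order #3] limit_sell(price=99, qty=8): fills=#2x#3:4@101; bids=[-] asks=[#3:4@99]
After op 5 [order #4] market_sell(qty=5): fills=none; bids=[-] asks=[#3:4@99]
After op 6 [order #5] market_sell(qty=2): fills=none; bids=[-] asks=[#3:4@99]

Answer: BIDS (highest first):
  (empty)
ASKS (lowest first):
  #3: 4@99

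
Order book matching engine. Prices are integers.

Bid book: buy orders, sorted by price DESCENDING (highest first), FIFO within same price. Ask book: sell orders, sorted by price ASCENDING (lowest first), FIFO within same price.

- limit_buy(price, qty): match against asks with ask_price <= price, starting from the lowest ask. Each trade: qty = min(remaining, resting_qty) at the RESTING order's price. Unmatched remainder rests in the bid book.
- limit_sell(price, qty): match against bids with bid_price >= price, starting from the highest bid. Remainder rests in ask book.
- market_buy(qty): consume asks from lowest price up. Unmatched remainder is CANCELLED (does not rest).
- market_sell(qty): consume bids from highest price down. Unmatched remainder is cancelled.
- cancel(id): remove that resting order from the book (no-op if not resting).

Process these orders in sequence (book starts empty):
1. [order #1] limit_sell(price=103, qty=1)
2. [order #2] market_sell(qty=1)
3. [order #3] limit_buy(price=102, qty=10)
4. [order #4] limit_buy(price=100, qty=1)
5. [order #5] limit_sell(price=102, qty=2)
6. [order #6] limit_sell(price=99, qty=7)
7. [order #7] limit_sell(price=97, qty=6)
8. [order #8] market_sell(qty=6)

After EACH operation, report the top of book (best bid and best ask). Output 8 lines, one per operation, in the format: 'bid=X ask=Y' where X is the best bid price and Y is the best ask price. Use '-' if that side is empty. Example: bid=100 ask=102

After op 1 [order #1] limit_sell(price=103, qty=1): fills=none; bids=[-] asks=[#1:1@103]
After op 2 [order #2] market_sell(qty=1): fills=none; bids=[-] asks=[#1:1@103]
After op 3 [order #3] limit_buy(price=102, qty=10): fills=none; bids=[#3:10@102] asks=[#1:1@103]
After op 4 [order #4] limit_buy(price=100, qty=1): fills=none; bids=[#3:10@102 #4:1@100] asks=[#1:1@103]
After op 5 [order #5] limit_sell(price=102, qty=2): fills=#3x#5:2@102; bids=[#3:8@102 #4:1@100] asks=[#1:1@103]
After op 6 [order #6] limit_sell(price=99, qty=7): fills=#3x#6:7@102; bids=[#3:1@102 #4:1@100] asks=[#1:1@103]
After op 7 [order #7] limit_sell(price=97, qty=6): fills=#3x#7:1@102 #4x#7:1@100; bids=[-] asks=[#7:4@97 #1:1@103]
After op 8 [order #8] market_sell(qty=6): fills=none; bids=[-] asks=[#7:4@97 #1:1@103]

Answer: bid=- ask=103
bid=- ask=103
bid=102 ask=103
bid=102 ask=103
bid=102 ask=103
bid=102 ask=103
bid=- ask=97
bid=- ask=97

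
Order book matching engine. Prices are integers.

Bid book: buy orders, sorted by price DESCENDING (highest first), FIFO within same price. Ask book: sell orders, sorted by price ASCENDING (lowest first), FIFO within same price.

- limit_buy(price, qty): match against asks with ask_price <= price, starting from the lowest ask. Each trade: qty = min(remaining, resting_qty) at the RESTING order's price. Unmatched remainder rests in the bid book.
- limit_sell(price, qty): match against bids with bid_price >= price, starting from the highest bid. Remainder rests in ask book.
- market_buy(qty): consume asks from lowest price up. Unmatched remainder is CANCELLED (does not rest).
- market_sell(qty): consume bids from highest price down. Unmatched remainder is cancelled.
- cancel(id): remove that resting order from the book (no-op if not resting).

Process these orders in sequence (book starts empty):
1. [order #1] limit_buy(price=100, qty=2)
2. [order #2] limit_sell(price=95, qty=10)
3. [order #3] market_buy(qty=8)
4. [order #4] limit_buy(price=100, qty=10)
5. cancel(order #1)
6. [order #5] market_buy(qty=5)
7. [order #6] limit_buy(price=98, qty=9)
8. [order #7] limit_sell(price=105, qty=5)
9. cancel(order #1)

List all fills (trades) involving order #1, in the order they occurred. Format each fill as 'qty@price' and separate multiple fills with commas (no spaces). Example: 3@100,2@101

After op 1 [order #1] limit_buy(price=100, qty=2): fills=none; bids=[#1:2@100] asks=[-]
After op 2 [order #2] limit_sell(price=95, qty=10): fills=#1x#2:2@100; bids=[-] asks=[#2:8@95]
After op 3 [order #3] market_buy(qty=8): fills=#3x#2:8@95; bids=[-] asks=[-]
After op 4 [order #4] limit_buy(price=100, qty=10): fills=none; bids=[#4:10@100] asks=[-]
After op 5 cancel(order #1): fills=none; bids=[#4:10@100] asks=[-]
After op 6 [order #5] market_buy(qty=5): fills=none; bids=[#4:10@100] asks=[-]
After op 7 [order #6] limit_buy(price=98, qty=9): fills=none; bids=[#4:10@100 #6:9@98] asks=[-]
After op 8 [order #7] limit_sell(price=105, qty=5): fills=none; bids=[#4:10@100 #6:9@98] asks=[#7:5@105]
After op 9 cancel(order #1): fills=none; bids=[#4:10@100 #6:9@98] asks=[#7:5@105]

Answer: 2@100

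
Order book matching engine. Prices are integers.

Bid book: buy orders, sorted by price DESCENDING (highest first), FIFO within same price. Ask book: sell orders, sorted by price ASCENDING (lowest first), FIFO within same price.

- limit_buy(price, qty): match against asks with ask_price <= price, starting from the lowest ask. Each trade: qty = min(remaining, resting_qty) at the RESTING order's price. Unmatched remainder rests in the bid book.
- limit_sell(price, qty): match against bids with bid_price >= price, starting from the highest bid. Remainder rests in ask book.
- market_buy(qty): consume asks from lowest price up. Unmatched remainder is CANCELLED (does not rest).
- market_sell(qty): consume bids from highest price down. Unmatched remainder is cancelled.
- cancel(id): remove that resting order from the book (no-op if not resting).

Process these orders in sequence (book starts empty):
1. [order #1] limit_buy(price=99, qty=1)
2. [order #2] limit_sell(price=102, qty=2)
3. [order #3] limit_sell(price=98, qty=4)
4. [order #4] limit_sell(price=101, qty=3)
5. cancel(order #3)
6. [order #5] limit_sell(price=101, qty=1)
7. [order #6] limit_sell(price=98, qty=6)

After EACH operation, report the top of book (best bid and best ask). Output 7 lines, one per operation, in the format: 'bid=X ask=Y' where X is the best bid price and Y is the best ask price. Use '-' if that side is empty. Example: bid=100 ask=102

Answer: bid=99 ask=-
bid=99 ask=102
bid=- ask=98
bid=- ask=98
bid=- ask=101
bid=- ask=101
bid=- ask=98

Derivation:
After op 1 [order #1] limit_buy(price=99, qty=1): fills=none; bids=[#1:1@99] asks=[-]
After op 2 [order #2] limit_sell(price=102, qty=2): fills=none; bids=[#1:1@99] asks=[#2:2@102]
After op 3 [order #3] limit_sell(price=98, qty=4): fills=#1x#3:1@99; bids=[-] asks=[#3:3@98 #2:2@102]
After op 4 [order #4] limit_sell(price=101, qty=3): fills=none; bids=[-] asks=[#3:3@98 #4:3@101 #2:2@102]
After op 5 cancel(order #3): fills=none; bids=[-] asks=[#4:3@101 #2:2@102]
After op 6 [order #5] limit_sell(price=101, qty=1): fills=none; bids=[-] asks=[#4:3@101 #5:1@101 #2:2@102]
After op 7 [order #6] limit_sell(price=98, qty=6): fills=none; bids=[-] asks=[#6:6@98 #4:3@101 #5:1@101 #2:2@102]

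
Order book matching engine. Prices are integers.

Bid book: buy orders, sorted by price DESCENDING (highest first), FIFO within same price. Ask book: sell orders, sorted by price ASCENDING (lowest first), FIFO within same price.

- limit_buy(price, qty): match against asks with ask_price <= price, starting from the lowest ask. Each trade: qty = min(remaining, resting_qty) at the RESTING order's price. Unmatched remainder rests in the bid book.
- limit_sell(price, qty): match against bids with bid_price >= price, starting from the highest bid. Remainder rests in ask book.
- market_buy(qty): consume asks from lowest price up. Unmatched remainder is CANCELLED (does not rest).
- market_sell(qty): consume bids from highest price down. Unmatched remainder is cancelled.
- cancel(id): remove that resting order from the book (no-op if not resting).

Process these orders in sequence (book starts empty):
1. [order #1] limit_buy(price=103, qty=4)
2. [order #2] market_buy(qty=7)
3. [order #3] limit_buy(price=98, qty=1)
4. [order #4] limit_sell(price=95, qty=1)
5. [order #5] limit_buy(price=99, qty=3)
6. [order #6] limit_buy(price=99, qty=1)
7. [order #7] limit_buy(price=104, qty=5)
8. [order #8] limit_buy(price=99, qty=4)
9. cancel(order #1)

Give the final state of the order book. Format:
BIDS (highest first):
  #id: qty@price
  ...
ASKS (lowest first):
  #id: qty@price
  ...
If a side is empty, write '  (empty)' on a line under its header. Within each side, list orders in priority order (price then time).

After op 1 [order #1] limit_buy(price=103, qty=4): fills=none; bids=[#1:4@103] asks=[-]
After op 2 [order #2] market_buy(qty=7): fills=none; bids=[#1:4@103] asks=[-]
After op 3 [order #3] limit_buy(price=98, qty=1): fills=none; bids=[#1:4@103 #3:1@98] asks=[-]
After op 4 [order #4] limit_sell(price=95, qty=1): fills=#1x#4:1@103; bids=[#1:3@103 #3:1@98] asks=[-]
After op 5 [order #5] limit_buy(price=99, qty=3): fills=none; bids=[#1:3@103 #5:3@99 #3:1@98] asks=[-]
After op 6 [order #6] limit_buy(price=99, qty=1): fills=none; bids=[#1:3@103 #5:3@99 #6:1@99 #3:1@98] asks=[-]
After op 7 [order #7] limit_buy(price=104, qty=5): fills=none; bids=[#7:5@104 #1:3@103 #5:3@99 #6:1@99 #3:1@98] asks=[-]
After op 8 [order #8] limit_buy(price=99, qty=4): fills=none; bids=[#7:5@104 #1:3@103 #5:3@99 #6:1@99 #8:4@99 #3:1@98] asks=[-]
After op 9 cancel(order #1): fills=none; bids=[#7:5@104 #5:3@99 #6:1@99 #8:4@99 #3:1@98] asks=[-]

Answer: BIDS (highest first):
  #7: 5@104
  #5: 3@99
  #6: 1@99
  #8: 4@99
  #3: 1@98
ASKS (lowest first):
  (empty)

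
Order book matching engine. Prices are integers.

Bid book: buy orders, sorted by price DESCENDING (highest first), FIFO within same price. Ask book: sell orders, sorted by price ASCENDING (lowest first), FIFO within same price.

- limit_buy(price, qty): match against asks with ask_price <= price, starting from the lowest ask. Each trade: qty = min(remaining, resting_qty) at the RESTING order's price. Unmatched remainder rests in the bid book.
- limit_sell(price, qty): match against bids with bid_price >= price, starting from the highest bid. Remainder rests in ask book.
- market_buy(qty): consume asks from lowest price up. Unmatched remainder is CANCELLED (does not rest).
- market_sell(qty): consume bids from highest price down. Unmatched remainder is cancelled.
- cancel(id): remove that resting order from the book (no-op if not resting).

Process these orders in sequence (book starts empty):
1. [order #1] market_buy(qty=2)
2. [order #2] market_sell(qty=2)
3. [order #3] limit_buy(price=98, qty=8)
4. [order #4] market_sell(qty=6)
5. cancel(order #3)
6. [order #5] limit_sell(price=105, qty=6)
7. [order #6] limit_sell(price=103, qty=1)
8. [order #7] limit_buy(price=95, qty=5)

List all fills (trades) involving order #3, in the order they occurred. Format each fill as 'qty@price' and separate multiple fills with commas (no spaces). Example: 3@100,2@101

Answer: 6@98

Derivation:
After op 1 [order #1] market_buy(qty=2): fills=none; bids=[-] asks=[-]
After op 2 [order #2] market_sell(qty=2): fills=none; bids=[-] asks=[-]
After op 3 [order #3] limit_buy(price=98, qty=8): fills=none; bids=[#3:8@98] asks=[-]
After op 4 [order #4] market_sell(qty=6): fills=#3x#4:6@98; bids=[#3:2@98] asks=[-]
After op 5 cancel(order #3): fills=none; bids=[-] asks=[-]
After op 6 [order #5] limit_sell(price=105, qty=6): fills=none; bids=[-] asks=[#5:6@105]
After op 7 [order #6] limit_sell(price=103, qty=1): fills=none; bids=[-] asks=[#6:1@103 #5:6@105]
After op 8 [order #7] limit_buy(price=95, qty=5): fills=none; bids=[#7:5@95] asks=[#6:1@103 #5:6@105]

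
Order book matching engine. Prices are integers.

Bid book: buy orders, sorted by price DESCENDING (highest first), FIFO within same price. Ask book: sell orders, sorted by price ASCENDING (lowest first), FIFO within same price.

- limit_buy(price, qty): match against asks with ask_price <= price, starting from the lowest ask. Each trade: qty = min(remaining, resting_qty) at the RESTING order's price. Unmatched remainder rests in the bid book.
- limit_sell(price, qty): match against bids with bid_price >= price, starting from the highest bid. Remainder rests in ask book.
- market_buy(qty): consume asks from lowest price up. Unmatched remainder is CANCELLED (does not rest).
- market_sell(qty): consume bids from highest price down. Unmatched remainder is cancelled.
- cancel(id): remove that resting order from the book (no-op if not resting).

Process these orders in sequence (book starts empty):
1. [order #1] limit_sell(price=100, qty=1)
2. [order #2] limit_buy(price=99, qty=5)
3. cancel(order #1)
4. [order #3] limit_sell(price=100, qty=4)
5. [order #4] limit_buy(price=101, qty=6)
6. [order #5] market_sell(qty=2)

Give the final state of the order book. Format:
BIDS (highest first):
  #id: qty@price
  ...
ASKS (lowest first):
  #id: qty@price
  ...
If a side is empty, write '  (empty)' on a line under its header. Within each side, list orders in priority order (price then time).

Answer: BIDS (highest first):
  #2: 5@99
ASKS (lowest first):
  (empty)

Derivation:
After op 1 [order #1] limit_sell(price=100, qty=1): fills=none; bids=[-] asks=[#1:1@100]
After op 2 [order #2] limit_buy(price=99, qty=5): fills=none; bids=[#2:5@99] asks=[#1:1@100]
After op 3 cancel(order #1): fills=none; bids=[#2:5@99] asks=[-]
After op 4 [order #3] limit_sell(price=100, qty=4): fills=none; bids=[#2:5@99] asks=[#3:4@100]
After op 5 [order #4] limit_buy(price=101, qty=6): fills=#4x#3:4@100; bids=[#4:2@101 #2:5@99] asks=[-]
After op 6 [order #5] market_sell(qty=2): fills=#4x#5:2@101; bids=[#2:5@99] asks=[-]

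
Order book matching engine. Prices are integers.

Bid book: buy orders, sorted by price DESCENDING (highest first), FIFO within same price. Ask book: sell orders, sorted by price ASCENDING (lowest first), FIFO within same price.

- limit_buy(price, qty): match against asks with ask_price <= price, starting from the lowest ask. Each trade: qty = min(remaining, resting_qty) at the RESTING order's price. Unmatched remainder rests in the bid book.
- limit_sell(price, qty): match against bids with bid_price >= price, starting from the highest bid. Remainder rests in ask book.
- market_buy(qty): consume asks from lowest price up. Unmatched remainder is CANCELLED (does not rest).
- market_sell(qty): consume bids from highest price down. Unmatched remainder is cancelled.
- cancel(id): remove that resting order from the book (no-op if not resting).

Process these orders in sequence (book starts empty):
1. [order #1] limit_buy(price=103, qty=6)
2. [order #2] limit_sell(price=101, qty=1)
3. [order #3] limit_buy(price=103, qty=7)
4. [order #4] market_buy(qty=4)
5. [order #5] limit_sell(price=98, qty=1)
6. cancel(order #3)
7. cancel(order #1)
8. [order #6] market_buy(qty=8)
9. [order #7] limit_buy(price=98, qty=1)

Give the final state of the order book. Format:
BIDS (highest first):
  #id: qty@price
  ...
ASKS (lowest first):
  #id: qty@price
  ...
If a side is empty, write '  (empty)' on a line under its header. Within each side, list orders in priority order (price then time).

Answer: BIDS (highest first):
  #7: 1@98
ASKS (lowest first):
  (empty)

Derivation:
After op 1 [order #1] limit_buy(price=103, qty=6): fills=none; bids=[#1:6@103] asks=[-]
After op 2 [order #2] limit_sell(price=101, qty=1): fills=#1x#2:1@103; bids=[#1:5@103] asks=[-]
After op 3 [order #3] limit_buy(price=103, qty=7): fills=none; bids=[#1:5@103 #3:7@103] asks=[-]
After op 4 [order #4] market_buy(qty=4): fills=none; bids=[#1:5@103 #3:7@103] asks=[-]
After op 5 [order #5] limit_sell(price=98, qty=1): fills=#1x#5:1@103; bids=[#1:4@103 #3:7@103] asks=[-]
After op 6 cancel(order #3): fills=none; bids=[#1:4@103] asks=[-]
After op 7 cancel(order #1): fills=none; bids=[-] asks=[-]
After op 8 [order #6] market_buy(qty=8): fills=none; bids=[-] asks=[-]
After op 9 [order #7] limit_buy(price=98, qty=1): fills=none; bids=[#7:1@98] asks=[-]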